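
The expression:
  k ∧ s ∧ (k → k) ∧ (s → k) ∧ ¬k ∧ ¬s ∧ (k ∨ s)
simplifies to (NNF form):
False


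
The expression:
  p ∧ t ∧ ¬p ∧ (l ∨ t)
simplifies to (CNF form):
False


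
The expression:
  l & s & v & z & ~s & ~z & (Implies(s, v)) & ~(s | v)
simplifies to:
False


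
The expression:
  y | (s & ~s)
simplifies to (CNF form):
y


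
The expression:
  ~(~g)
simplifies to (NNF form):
g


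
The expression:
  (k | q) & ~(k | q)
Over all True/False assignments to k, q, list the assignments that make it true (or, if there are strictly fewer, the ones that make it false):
is never true.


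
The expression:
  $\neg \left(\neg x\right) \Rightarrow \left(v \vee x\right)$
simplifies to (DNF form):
$\text{True}$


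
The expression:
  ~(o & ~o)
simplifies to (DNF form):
True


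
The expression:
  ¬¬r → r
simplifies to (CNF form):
True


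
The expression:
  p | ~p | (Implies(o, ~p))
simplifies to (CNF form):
True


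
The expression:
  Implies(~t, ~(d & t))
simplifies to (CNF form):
True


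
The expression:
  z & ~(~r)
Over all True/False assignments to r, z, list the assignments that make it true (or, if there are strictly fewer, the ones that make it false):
is true only for:
  r=True, z=True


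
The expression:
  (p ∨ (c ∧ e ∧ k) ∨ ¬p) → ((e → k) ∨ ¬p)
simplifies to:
k ∨ ¬e ∨ ¬p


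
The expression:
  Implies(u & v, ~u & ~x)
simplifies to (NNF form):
~u | ~v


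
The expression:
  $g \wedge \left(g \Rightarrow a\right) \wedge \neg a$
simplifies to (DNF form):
$\text{False}$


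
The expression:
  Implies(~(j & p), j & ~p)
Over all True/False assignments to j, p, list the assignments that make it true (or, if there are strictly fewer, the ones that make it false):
is true only for:
  j=True, p=False;
  j=True, p=True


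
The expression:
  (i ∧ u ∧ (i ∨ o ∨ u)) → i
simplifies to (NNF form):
True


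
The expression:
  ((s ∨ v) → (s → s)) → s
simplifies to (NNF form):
s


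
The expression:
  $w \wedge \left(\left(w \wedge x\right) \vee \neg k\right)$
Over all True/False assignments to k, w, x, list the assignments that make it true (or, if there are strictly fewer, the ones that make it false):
is true only for:
  k=False, w=True, x=False;
  k=False, w=True, x=True;
  k=True, w=True, x=True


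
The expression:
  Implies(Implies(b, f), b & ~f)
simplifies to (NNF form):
b & ~f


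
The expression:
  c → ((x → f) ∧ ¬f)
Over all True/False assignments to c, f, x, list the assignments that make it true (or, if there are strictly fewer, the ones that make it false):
is false only for:
  c=True, f=False, x=True;
  c=True, f=True, x=False;
  c=True, f=True, x=True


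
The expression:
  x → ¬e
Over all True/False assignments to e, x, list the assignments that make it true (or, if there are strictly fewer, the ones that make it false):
is false only for:
  e=True, x=True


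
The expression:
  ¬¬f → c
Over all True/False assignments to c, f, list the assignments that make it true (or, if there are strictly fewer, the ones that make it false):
is false only for:
  c=False, f=True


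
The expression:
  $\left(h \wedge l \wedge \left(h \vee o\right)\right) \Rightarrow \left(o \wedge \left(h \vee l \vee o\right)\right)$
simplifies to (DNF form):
$o \vee \neg h \vee \neg l$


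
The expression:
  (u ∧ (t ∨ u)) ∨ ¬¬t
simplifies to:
t ∨ u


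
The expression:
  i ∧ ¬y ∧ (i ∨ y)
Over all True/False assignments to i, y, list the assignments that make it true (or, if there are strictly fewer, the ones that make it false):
is true only for:
  i=True, y=False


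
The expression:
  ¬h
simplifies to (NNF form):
¬h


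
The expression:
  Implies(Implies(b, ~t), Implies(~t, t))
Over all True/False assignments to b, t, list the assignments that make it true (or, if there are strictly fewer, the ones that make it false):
is true only for:
  b=False, t=True;
  b=True, t=True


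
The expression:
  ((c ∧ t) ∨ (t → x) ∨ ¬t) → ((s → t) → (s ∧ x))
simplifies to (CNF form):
(s ∨ t) ∧ (s ∨ ¬x) ∧ (x ∨ ¬c ∨ ¬t)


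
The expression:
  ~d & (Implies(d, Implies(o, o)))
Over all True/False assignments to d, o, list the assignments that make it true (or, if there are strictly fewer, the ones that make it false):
is true only for:
  d=False, o=False;
  d=False, o=True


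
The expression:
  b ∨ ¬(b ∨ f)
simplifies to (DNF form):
b ∨ ¬f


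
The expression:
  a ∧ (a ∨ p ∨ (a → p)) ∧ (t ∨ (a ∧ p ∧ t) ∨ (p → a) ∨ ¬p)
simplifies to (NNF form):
a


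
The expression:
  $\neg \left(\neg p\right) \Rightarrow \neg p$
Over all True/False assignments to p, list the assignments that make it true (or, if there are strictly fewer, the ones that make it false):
is true only for:
  p=False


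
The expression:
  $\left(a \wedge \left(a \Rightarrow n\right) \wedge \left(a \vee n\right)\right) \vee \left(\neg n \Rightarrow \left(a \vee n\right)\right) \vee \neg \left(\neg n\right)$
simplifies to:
$a \vee n$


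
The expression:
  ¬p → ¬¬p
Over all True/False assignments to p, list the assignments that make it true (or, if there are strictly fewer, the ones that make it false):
is true only for:
  p=True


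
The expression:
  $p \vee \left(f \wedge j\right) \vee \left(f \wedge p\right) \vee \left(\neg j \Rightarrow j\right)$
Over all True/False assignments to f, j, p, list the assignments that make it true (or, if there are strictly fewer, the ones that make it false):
is false only for:
  f=False, j=False, p=False;
  f=True, j=False, p=False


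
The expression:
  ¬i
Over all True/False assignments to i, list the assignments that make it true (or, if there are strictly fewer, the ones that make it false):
is true only for:
  i=False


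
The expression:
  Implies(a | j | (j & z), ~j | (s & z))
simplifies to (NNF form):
~j | (s & z)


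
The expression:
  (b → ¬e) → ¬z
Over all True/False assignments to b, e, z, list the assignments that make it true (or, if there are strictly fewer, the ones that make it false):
is false only for:
  b=False, e=False, z=True;
  b=False, e=True, z=True;
  b=True, e=False, z=True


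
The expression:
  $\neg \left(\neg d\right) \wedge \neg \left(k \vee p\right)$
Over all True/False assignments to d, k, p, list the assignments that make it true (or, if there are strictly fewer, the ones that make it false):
is true only for:
  d=True, k=False, p=False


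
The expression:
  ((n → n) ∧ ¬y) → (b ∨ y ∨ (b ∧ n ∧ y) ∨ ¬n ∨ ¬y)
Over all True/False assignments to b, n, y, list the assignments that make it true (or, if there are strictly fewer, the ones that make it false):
is always true.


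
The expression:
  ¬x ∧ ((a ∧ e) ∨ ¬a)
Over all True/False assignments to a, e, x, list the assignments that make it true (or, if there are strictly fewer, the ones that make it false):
is true only for:
  a=False, e=False, x=False;
  a=False, e=True, x=False;
  a=True, e=True, x=False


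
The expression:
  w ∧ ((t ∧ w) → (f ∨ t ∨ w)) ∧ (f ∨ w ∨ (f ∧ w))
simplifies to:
w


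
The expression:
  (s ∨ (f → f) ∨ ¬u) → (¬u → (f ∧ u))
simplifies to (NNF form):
u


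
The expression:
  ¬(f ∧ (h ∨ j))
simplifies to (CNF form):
(¬f ∨ ¬h) ∧ (¬f ∨ ¬j)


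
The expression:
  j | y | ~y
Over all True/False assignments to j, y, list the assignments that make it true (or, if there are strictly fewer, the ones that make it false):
is always true.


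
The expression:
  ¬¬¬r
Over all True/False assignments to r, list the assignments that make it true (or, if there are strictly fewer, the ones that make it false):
is true only for:
  r=False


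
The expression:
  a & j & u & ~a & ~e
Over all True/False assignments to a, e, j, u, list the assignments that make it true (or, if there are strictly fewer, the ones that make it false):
is never true.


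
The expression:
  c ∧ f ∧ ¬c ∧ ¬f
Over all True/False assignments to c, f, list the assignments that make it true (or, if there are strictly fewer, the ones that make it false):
is never true.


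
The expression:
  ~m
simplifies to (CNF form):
~m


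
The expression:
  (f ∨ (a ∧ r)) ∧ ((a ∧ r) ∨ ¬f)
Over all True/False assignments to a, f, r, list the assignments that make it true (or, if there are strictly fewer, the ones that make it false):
is true only for:
  a=True, f=False, r=True;
  a=True, f=True, r=True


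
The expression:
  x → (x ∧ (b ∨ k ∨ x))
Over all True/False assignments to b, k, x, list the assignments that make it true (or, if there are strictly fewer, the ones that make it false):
is always true.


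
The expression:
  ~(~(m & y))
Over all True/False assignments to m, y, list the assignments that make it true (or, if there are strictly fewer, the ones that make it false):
is true only for:
  m=True, y=True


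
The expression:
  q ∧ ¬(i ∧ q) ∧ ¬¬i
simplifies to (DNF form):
False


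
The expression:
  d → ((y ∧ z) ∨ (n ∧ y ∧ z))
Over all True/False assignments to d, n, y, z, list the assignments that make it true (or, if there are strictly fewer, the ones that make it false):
is false only for:
  d=True, n=False, y=False, z=False;
  d=True, n=False, y=False, z=True;
  d=True, n=False, y=True, z=False;
  d=True, n=True, y=False, z=False;
  d=True, n=True, y=False, z=True;
  d=True, n=True, y=True, z=False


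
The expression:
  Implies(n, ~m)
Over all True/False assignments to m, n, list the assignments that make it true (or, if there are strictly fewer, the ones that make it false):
is false only for:
  m=True, n=True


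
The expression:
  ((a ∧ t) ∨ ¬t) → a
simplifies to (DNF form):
a ∨ t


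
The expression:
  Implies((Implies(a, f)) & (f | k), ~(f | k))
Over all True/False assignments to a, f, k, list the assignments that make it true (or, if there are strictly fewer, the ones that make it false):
is true only for:
  a=False, f=False, k=False;
  a=True, f=False, k=False;
  a=True, f=False, k=True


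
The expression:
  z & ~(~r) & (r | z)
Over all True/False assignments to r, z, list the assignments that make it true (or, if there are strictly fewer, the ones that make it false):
is true only for:
  r=True, z=True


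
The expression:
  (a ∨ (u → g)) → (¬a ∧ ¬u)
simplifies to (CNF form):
¬a ∧ (¬g ∨ ¬u)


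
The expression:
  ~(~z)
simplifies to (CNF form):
z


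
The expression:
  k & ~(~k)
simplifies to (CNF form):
k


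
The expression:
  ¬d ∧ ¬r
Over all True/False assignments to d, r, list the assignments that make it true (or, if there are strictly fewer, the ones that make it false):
is true only for:
  d=False, r=False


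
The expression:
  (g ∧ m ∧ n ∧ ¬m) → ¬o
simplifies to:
True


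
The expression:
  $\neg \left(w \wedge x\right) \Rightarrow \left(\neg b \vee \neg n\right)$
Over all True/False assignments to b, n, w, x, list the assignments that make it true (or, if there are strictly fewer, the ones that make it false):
is false only for:
  b=True, n=True, w=False, x=False;
  b=True, n=True, w=False, x=True;
  b=True, n=True, w=True, x=False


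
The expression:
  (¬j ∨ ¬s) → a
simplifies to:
a ∨ (j ∧ s)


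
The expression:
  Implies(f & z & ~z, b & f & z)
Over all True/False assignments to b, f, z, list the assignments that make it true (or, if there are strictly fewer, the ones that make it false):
is always true.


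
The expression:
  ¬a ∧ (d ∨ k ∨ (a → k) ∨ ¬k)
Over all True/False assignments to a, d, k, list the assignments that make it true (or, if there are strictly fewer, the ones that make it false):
is true only for:
  a=False, d=False, k=False;
  a=False, d=False, k=True;
  a=False, d=True, k=False;
  a=False, d=True, k=True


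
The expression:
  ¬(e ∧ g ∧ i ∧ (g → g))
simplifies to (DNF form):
¬e ∨ ¬g ∨ ¬i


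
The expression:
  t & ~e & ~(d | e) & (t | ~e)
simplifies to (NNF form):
t & ~d & ~e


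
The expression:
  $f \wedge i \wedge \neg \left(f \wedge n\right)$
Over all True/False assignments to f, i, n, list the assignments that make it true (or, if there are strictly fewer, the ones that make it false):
is true only for:
  f=True, i=True, n=False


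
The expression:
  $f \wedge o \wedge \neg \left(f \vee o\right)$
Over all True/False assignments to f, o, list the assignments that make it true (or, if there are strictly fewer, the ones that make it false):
is never true.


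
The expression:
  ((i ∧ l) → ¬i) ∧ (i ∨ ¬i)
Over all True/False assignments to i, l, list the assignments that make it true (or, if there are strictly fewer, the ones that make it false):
is false only for:
  i=True, l=True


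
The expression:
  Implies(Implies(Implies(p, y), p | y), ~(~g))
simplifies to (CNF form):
(g | ~p) & (g | ~y)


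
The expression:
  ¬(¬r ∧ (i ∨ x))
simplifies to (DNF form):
r ∨ (¬i ∧ ¬x)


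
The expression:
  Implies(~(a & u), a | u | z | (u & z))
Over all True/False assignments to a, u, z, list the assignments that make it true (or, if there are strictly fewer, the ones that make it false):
is false only for:
  a=False, u=False, z=False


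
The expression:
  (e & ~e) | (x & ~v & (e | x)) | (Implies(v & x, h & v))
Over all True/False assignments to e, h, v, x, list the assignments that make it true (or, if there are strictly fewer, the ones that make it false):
is false only for:
  e=False, h=False, v=True, x=True;
  e=True, h=False, v=True, x=True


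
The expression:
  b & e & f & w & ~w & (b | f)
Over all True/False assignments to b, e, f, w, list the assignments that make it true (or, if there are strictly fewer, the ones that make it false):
is never true.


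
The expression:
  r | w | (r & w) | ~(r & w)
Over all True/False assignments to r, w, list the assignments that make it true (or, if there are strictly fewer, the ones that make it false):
is always true.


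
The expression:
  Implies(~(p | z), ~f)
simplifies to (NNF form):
p | z | ~f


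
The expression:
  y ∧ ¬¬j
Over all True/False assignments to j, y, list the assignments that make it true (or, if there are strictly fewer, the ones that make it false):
is true only for:
  j=True, y=True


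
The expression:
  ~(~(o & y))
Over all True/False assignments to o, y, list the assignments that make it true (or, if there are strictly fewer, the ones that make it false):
is true only for:
  o=True, y=True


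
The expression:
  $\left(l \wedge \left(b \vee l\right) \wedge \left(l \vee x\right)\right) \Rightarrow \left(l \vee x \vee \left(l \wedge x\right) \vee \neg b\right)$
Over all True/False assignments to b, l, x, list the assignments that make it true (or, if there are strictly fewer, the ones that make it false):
is always true.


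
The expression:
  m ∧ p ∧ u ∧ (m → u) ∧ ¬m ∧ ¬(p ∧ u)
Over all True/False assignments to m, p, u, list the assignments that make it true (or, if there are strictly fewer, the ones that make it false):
is never true.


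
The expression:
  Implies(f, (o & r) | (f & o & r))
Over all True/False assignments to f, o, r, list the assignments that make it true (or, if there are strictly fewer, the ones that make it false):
is false only for:
  f=True, o=False, r=False;
  f=True, o=False, r=True;
  f=True, o=True, r=False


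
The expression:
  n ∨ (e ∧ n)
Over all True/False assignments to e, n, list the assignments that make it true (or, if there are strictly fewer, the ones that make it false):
is true only for:
  e=False, n=True;
  e=True, n=True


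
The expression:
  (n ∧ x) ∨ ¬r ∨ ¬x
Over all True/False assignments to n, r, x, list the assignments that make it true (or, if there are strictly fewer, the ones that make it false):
is false only for:
  n=False, r=True, x=True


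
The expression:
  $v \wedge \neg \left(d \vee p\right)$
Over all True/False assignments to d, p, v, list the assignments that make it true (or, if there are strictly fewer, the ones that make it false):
is true only for:
  d=False, p=False, v=True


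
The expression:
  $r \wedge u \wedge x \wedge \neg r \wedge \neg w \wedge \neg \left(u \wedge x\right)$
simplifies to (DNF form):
$\text{False}$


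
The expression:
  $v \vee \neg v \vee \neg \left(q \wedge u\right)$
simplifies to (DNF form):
$\text{True}$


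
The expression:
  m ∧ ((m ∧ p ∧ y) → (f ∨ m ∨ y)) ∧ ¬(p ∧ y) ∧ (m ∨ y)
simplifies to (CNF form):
m ∧ (¬p ∨ ¬y)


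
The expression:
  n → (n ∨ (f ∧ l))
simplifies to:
True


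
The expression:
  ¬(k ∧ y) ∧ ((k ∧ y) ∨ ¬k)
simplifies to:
¬k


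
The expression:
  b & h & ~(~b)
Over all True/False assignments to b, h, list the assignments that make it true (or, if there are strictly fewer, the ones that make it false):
is true only for:
  b=True, h=True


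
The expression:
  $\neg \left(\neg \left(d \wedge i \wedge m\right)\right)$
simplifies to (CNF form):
$d \wedge i \wedge m$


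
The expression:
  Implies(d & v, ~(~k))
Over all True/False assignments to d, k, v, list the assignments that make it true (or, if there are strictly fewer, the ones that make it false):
is false only for:
  d=True, k=False, v=True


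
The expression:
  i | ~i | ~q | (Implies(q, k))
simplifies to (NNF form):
True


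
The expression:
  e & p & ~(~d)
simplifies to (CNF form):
d & e & p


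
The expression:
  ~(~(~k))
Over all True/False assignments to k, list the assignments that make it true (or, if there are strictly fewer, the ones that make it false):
is true only for:
  k=False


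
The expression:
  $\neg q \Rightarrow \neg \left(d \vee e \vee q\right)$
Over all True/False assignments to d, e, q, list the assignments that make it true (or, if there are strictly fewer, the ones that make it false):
is false only for:
  d=False, e=True, q=False;
  d=True, e=False, q=False;
  d=True, e=True, q=False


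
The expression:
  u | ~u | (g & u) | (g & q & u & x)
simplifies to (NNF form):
True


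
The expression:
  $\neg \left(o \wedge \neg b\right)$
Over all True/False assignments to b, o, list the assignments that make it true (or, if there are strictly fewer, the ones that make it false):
is false only for:
  b=False, o=True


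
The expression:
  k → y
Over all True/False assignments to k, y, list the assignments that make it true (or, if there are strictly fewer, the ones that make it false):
is false only for:
  k=True, y=False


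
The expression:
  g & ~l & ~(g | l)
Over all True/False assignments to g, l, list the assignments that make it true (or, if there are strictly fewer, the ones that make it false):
is never true.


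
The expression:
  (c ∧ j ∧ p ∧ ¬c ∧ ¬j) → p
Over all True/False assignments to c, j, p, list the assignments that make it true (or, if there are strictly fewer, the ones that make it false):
is always true.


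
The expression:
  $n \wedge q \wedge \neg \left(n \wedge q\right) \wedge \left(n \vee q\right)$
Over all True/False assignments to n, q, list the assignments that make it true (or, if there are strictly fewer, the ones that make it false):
is never true.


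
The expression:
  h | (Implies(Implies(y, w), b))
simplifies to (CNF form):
(b | h | y) & (b | h | ~w)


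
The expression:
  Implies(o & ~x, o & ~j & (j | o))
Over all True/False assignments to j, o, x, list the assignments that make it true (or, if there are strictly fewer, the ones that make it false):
is false only for:
  j=True, o=True, x=False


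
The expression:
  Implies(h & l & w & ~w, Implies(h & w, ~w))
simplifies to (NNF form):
True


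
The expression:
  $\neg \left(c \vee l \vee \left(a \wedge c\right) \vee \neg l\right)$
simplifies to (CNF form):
$\text{False}$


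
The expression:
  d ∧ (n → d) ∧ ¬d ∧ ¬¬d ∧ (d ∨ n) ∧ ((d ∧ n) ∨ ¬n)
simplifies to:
False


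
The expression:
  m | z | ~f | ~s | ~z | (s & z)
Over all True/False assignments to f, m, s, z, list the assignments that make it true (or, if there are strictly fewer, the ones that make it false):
is always true.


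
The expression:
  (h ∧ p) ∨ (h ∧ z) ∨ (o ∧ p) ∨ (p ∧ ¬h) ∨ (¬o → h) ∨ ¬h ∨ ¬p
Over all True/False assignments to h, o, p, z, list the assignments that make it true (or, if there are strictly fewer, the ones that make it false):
is always true.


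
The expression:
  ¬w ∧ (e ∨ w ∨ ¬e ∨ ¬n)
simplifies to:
¬w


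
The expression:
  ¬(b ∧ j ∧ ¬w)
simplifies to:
w ∨ ¬b ∨ ¬j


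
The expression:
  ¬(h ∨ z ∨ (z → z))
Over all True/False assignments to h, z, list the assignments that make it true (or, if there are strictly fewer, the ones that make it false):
is never true.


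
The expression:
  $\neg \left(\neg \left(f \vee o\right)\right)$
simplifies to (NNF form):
$f \vee o$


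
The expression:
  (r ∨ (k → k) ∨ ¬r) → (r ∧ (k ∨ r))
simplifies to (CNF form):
r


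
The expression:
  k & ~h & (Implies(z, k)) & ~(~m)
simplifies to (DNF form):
k & m & ~h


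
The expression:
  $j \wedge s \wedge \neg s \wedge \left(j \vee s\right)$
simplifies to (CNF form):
$\text{False}$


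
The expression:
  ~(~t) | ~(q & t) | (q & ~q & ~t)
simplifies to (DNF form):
True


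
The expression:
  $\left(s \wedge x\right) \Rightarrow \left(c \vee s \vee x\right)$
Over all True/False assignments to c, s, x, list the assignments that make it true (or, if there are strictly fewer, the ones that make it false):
is always true.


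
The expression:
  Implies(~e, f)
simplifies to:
e | f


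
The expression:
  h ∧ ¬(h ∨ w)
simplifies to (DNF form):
False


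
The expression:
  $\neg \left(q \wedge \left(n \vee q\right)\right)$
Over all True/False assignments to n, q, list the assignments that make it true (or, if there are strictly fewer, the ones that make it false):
is true only for:
  n=False, q=False;
  n=True, q=False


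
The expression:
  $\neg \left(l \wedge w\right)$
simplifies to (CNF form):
$\neg l \vee \neg w$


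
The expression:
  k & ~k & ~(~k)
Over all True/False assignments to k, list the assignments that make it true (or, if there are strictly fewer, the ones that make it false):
is never true.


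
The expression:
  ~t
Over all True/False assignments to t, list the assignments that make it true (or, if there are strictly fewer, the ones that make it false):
is true only for:
  t=False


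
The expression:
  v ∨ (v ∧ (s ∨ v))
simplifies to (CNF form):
v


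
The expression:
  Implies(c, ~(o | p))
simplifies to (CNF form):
(~c | ~o) & (~c | ~p)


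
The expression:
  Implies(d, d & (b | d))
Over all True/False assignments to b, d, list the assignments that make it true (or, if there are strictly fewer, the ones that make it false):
is always true.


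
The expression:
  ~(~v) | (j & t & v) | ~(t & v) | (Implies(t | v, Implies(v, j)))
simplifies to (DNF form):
True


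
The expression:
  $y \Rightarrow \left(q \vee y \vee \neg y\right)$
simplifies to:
$\text{True}$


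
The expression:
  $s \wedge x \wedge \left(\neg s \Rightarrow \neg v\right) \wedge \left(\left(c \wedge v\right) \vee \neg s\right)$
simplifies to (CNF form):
$c \wedge s \wedge v \wedge x$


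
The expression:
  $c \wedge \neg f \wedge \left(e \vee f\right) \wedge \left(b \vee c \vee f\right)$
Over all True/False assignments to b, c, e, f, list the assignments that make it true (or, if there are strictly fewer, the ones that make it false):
is true only for:
  b=False, c=True, e=True, f=False;
  b=True, c=True, e=True, f=False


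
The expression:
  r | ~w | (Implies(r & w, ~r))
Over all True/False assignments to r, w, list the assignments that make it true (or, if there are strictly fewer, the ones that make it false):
is always true.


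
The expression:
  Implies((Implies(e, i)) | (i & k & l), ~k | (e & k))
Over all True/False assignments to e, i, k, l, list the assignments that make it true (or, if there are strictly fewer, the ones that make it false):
is false only for:
  e=False, i=False, k=True, l=False;
  e=False, i=False, k=True, l=True;
  e=False, i=True, k=True, l=False;
  e=False, i=True, k=True, l=True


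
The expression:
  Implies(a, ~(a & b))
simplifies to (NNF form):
~a | ~b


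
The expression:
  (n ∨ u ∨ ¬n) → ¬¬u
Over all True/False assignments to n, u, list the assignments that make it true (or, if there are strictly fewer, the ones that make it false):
is true only for:
  n=False, u=True;
  n=True, u=True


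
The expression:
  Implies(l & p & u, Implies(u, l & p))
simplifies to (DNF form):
True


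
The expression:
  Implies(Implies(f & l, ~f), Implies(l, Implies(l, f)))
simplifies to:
f | ~l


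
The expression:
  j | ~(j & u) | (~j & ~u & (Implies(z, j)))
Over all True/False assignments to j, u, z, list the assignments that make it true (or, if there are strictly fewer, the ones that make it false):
is always true.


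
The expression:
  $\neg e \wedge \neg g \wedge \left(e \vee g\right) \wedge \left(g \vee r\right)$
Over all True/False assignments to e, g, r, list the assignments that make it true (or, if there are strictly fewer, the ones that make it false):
is never true.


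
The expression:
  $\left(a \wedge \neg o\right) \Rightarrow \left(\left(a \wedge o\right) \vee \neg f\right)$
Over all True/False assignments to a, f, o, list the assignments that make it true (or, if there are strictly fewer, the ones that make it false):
is false only for:
  a=True, f=True, o=False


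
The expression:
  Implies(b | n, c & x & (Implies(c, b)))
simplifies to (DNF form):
(b & c & x) | (~b & ~n)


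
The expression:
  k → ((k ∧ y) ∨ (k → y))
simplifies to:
y ∨ ¬k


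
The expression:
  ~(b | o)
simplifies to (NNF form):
~b & ~o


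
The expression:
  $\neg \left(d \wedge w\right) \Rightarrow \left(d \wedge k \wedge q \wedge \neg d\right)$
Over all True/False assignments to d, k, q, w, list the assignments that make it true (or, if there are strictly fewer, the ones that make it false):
is true only for:
  d=True, k=False, q=False, w=True;
  d=True, k=False, q=True, w=True;
  d=True, k=True, q=False, w=True;
  d=True, k=True, q=True, w=True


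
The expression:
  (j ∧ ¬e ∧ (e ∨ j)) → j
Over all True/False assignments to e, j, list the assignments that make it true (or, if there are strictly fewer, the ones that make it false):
is always true.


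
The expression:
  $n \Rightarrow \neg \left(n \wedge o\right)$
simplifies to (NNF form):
$\neg n \vee \neg o$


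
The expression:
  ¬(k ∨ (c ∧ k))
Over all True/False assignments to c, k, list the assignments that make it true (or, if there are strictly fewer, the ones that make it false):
is true only for:
  c=False, k=False;
  c=True, k=False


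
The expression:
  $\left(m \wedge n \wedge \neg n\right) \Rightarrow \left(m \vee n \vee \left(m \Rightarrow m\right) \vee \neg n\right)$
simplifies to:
$\text{True}$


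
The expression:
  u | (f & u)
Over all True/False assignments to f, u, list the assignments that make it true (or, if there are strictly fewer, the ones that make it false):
is true only for:
  f=False, u=True;
  f=True, u=True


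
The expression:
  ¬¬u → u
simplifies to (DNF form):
True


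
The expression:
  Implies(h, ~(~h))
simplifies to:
True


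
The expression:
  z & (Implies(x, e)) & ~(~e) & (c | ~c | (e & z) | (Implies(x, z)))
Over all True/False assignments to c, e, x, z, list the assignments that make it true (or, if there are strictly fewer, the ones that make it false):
is true only for:
  c=False, e=True, x=False, z=True;
  c=False, e=True, x=True, z=True;
  c=True, e=True, x=False, z=True;
  c=True, e=True, x=True, z=True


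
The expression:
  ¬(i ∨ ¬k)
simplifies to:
k ∧ ¬i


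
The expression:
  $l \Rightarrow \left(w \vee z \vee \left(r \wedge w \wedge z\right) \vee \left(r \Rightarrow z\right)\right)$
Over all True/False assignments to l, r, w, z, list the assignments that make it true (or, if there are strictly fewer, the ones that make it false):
is false only for:
  l=True, r=True, w=False, z=False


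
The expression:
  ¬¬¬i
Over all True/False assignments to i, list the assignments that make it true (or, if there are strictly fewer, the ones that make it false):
is true only for:
  i=False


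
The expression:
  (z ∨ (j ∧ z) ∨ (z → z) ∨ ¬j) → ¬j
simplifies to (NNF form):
¬j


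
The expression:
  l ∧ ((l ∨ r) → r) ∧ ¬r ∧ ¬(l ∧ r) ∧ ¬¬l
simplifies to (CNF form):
False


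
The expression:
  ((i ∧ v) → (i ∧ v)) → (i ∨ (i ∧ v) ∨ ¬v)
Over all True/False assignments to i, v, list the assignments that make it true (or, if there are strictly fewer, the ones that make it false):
is false only for:
  i=False, v=True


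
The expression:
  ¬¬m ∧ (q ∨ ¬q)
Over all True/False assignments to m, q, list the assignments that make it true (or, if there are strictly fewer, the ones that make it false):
is true only for:
  m=True, q=False;
  m=True, q=True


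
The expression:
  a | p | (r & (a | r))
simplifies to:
a | p | r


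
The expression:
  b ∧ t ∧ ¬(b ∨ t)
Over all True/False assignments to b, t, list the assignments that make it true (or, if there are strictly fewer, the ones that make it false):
is never true.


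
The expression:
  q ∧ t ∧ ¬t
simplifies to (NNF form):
False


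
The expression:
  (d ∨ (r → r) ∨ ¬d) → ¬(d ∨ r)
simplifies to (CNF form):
¬d ∧ ¬r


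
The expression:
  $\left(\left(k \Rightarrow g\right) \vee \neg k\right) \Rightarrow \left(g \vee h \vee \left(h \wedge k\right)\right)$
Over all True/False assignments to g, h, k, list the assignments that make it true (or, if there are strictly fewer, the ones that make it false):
is false only for:
  g=False, h=False, k=False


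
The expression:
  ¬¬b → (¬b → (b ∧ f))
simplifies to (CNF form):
True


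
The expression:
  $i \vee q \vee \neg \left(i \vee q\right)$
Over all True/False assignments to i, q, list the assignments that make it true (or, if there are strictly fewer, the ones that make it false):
is always true.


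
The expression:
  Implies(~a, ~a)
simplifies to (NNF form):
True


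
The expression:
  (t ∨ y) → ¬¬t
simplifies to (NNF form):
t ∨ ¬y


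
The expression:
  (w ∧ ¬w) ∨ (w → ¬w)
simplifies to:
¬w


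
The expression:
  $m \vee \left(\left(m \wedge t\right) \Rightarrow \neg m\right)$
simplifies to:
$\text{True}$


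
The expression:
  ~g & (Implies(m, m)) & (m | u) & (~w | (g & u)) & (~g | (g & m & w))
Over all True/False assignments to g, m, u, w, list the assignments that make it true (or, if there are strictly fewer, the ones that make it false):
is true only for:
  g=False, m=False, u=True, w=False;
  g=False, m=True, u=False, w=False;
  g=False, m=True, u=True, w=False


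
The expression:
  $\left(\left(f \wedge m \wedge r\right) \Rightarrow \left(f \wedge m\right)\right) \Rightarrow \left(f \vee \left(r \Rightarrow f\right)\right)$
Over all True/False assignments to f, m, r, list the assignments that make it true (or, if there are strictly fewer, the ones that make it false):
is false only for:
  f=False, m=False, r=True;
  f=False, m=True, r=True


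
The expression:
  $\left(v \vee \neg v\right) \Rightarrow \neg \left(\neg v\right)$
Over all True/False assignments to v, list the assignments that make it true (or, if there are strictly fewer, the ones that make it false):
is true only for:
  v=True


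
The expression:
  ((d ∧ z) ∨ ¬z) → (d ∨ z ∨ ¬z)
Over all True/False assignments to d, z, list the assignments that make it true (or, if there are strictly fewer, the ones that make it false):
is always true.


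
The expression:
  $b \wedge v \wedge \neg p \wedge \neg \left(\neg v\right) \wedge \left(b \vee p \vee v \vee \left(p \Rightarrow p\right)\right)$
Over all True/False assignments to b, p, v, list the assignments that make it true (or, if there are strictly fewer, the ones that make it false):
is true only for:
  b=True, p=False, v=True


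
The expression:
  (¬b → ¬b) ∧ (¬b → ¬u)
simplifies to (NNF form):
b ∨ ¬u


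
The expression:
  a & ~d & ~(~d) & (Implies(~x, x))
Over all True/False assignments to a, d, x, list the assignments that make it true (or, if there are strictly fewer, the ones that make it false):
is never true.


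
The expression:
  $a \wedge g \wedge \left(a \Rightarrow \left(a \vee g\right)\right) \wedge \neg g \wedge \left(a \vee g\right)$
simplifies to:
$\text{False}$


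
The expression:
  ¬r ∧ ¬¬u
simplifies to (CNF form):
u ∧ ¬r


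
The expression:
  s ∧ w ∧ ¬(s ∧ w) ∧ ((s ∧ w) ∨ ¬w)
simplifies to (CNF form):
False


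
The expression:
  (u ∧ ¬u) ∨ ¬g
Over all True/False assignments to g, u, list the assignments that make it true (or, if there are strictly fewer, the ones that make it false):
is true only for:
  g=False, u=False;
  g=False, u=True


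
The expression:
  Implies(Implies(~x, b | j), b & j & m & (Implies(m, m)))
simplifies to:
(b & j & m) | (~b & ~j & ~x)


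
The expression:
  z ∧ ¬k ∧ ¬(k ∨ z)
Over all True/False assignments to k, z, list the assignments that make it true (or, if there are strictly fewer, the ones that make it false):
is never true.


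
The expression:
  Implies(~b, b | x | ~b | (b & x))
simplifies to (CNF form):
True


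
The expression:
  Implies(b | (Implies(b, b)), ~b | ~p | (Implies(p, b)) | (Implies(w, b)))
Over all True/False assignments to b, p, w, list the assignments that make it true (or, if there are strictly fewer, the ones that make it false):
is always true.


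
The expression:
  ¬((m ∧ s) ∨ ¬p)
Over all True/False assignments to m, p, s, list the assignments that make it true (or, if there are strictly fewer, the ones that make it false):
is true only for:
  m=False, p=True, s=False;
  m=False, p=True, s=True;
  m=True, p=True, s=False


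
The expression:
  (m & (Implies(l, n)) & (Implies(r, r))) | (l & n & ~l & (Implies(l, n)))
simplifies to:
m & (n | ~l)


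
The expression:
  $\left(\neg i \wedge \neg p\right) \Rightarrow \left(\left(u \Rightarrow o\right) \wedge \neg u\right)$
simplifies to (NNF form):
$i \vee p \vee \neg u$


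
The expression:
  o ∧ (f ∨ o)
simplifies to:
o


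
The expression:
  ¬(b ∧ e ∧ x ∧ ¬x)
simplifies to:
True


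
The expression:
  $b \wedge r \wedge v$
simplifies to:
$b \wedge r \wedge v$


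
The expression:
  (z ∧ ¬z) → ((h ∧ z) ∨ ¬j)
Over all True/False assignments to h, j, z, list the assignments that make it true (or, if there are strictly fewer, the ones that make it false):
is always true.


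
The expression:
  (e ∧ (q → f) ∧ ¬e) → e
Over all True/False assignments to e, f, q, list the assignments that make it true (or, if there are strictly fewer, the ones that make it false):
is always true.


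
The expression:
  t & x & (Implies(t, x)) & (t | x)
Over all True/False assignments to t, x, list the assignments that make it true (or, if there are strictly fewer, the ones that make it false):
is true only for:
  t=True, x=True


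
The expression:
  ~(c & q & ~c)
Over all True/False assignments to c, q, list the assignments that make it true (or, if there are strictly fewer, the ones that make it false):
is always true.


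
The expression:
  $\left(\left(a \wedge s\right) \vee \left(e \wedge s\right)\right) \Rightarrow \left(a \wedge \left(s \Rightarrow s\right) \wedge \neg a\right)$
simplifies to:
$\left(\neg a \wedge \neg e\right) \vee \neg s$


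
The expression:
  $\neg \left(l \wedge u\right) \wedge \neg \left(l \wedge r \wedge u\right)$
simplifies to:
$\neg l \vee \neg u$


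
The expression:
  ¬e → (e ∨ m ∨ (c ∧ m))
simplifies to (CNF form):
e ∨ m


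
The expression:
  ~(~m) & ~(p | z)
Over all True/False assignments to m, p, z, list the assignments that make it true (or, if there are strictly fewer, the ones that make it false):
is true only for:
  m=True, p=False, z=False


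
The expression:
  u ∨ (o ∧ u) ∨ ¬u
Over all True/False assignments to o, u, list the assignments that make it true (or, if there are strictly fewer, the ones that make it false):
is always true.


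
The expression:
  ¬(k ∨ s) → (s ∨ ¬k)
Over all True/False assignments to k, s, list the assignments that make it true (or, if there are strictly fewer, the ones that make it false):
is always true.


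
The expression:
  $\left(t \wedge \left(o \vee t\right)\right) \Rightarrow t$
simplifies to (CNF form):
$\text{True}$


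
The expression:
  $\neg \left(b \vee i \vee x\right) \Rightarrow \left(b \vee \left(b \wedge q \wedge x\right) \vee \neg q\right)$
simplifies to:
$b \vee i \vee x \vee \neg q$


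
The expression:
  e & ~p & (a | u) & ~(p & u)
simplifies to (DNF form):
(a & e & ~p) | (e & u & ~p)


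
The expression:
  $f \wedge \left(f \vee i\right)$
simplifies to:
$f$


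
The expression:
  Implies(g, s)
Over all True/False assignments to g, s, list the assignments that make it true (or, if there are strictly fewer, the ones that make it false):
is false only for:
  g=True, s=False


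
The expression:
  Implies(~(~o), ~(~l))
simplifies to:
l | ~o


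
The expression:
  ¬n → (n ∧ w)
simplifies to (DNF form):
n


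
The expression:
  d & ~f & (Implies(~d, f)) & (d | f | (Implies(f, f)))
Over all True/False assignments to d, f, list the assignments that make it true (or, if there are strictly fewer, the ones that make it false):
is true only for:
  d=True, f=False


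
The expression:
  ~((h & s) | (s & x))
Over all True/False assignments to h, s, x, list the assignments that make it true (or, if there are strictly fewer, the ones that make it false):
is false only for:
  h=False, s=True, x=True;
  h=True, s=True, x=False;
  h=True, s=True, x=True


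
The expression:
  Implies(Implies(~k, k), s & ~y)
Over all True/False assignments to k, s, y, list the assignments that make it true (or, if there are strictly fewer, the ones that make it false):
is false only for:
  k=True, s=False, y=False;
  k=True, s=False, y=True;
  k=True, s=True, y=True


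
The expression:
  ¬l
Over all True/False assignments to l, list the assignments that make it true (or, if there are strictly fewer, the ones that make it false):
is true only for:
  l=False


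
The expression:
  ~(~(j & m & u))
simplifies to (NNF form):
j & m & u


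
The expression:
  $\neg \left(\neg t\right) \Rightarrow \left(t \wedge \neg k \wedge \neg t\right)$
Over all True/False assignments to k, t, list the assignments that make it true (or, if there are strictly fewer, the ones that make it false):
is true only for:
  k=False, t=False;
  k=True, t=False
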